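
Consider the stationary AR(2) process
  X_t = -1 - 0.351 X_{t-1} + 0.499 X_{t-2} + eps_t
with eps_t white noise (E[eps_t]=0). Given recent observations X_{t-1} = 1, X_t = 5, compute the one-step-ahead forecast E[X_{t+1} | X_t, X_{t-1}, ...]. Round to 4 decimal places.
E[X_{t+1} \mid \mathcal F_t] = -2.2560

For an AR(p) model X_t = c + sum_i phi_i X_{t-i} + eps_t, the
one-step-ahead conditional mean is
  E[X_{t+1} | X_t, ...] = c + sum_i phi_i X_{t+1-i}.
Substitute known values:
  E[X_{t+1} | ...] = -1 + (-0.351) * (5) + (0.499) * (1)
                   = -2.2560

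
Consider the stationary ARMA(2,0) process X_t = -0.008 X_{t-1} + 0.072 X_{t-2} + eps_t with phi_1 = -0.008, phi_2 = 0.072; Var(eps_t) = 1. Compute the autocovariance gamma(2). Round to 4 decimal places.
\gamma(2) = 0.0724

Multiply the model equation by X_{t-k} and take expectations. With theta_0 = psi_0 = 1 and psi_j the MA(infinity) weights, this gives
  gamma(k) - sum_i phi_i gamma(k-i) = c_k,
  c_k = sigma^2 * sum_{j=k..q} theta_j psi_{j-k}   (c_k = 0 for k > q),
using gamma(-m) = gamma(m).
Pure AR (q = 0): c_0 = sigma^2 = 1, c_k = 0 for k >= 1.
Equations for k = 0, 1, 2 (AR order 2, c_2 = 0):
  (E0) gamma(0) = phi_1 gamma(1) + phi_2 gamma(2) + c_0
  (E1) gamma(1) = phi_1 gamma(0) + phi_2 gamma(1) + c_1
  (E2) gamma(2) = phi_1 gamma(1) + phi_2 gamma(0)
From (E1): gamma(1) = A gamma(0) + B with
  A = phi_1 / (1 - phi_2) = -0.008 / 0.928 = -0.008621,   B = c_1 / (1 - phi_2) = 0 / 0.928 = 0.
Insert (E2) into (E0): gamma(0) (1 - phi_2^2) = phi_1 (1 + phi_2) gamma(1) + c_0.
  phi_1 (1 + phi_2) = (-0.008)(1.072) = -0.008576,   1 - phi_2^2 = 0.994816.
Replace gamma(1) by A gamma(0) + B and collect gamma(0):
  gamma(0) [0.994816 - (-0.008576)(-0.008621)] = c_0 = 1
  gamma(0) * 0.994742 = 1
  gamma(0) = 1 / 0.994742 = 1.005286.
  gamma(1) = A gamma(0) = (-0.008621)(1.005286) = -0.008666.
  gamma(2) = phi_1 gamma(1) + phi_2 gamma(0) = (-0.008)(-0.008666) + (0.072)(1.005286) = 0.07245.
Therefore gamma(2) = 0.0724 (to 4 decimal places).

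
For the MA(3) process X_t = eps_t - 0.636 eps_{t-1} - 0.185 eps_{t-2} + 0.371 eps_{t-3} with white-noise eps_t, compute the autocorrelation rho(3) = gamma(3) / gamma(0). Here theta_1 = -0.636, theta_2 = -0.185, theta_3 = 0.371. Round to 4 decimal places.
\rho(3) = 0.2354

For an MA(q) process with theta_0 = 1, the autocovariance is
  gamma(k) = sigma^2 * sum_{i=0..q-k} theta_i * theta_{i+k},
and rho(k) = gamma(k) / gamma(0). Sigma^2 cancels.
  numerator   = (1)*(0.371) = 0.371.
  denominator = (1)^2 + (-0.636)^2 + (-0.185)^2 + (0.371)^2 = 1.576362.
  rho(3) = 0.371 / 1.576362 = 0.2354.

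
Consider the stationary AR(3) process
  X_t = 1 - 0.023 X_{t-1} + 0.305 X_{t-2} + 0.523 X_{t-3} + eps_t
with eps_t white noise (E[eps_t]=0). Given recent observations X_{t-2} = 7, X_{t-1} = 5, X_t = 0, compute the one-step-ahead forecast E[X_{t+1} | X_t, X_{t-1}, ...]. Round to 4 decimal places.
E[X_{t+1} \mid \mathcal F_t] = 6.1860

For an AR(p) model X_t = c + sum_i phi_i X_{t-i} + eps_t, the
one-step-ahead conditional mean is
  E[X_{t+1} | X_t, ...] = c + sum_i phi_i X_{t+1-i}.
Substitute known values:
  E[X_{t+1} | ...] = 1 + (-0.023) * (0) + (0.305) * (5) + (0.523) * (7)
                   = 6.1860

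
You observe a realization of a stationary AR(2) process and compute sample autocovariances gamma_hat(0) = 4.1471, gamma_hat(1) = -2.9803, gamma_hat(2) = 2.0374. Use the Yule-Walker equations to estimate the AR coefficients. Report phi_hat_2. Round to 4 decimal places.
\hat\phi_{2} = -0.0521

The Yule-Walker equations for an AR(p) process read, in matrix form,
  Gamma_p phi = r_p,   with   (Gamma_p)_{ij} = gamma(|i - j|),
                       (r_p)_i = gamma(i),   i,j = 1..p.
Substitute the sample gammas (Toeplitz matrix and right-hand side of size 2):
  Gamma_p = [[4.1471, -2.9803], [-2.9803, 4.1471]]
  r_p     = [-2.9803, 2.0374]
Written out:
  4.1471 phi_1 - 2.9803 phi_2 = -2.9803
  -2.9803 phi_1 + 4.1471 phi_2 = 2.0374
Solve by Cramer's rule:
  det = gamma(0)^2 - gamma(1)^2 = (4.1471)^2 - (-2.9803)^2 = 17.19843841 - 8.88218809 = 8.31625032
  phi_hat_1 = [gamma(1) gamma(0) - gamma(1) gamma(2)] / det = [(-2.9803)(4.1471) - (-2.9803)(2.0374)] / 8.31625032 = -6.28753891 / 8.31625032 = -0.7561
  phi_hat_2 = [gamma(0) gamma(2) - gamma(1)^2] / det = [(4.1471)(2.0374) - (-2.9803)^2] / 8.31625032 = -0.43288655 / 8.31625032 = -0.0521
So phi_hat = [-0.7561, -0.0521].
Therefore phi_hat_2 = -0.0521.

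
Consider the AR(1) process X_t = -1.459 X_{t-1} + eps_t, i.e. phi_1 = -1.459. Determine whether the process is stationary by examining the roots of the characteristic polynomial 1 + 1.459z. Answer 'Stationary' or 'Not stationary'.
\text{Not stationary}

The AR(p) characteristic polynomial is P(z) = 1 + 1.459z.
Stationarity requires all roots to lie outside the unit circle, i.e. |z| > 1 for every root.
This is linear in z: 1 + (1.459) z = 0  =>  z = -1/(1.459) = -0.685401,  |z| = 0.685401.
Moduli of all roots: 0.6854.
All moduli strictly greater than 1? No.
Verdict: Not stationary.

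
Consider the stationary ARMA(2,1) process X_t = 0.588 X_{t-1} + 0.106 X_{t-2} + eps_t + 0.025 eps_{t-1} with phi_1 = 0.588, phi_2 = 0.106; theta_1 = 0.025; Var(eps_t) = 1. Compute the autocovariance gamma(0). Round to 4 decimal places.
\gamma(0) = 1.8422

Multiply the model equation by X_{t-k} and take expectations. With theta_0 = psi_0 = 1 and psi_j the MA(infinity) weights, this gives
  gamma(k) - sum_i phi_i gamma(k-i) = c_k,
  c_k = sigma^2 * sum_{j=k..q} theta_j psi_{j-k}   (c_k = 0 for k > q),
using gamma(-m) = gamma(m).
psi-weights needed (psi_j = theta_j + sum_i phi_i psi_{j-i}):
  psi_1 = theta_1 + phi_1 = 0.025 + (0.588) = 0.613
Right-hand sides:
  c_0 = sigma^2 (1 + theta_1 psi_1) = 1 * (1 + (0.025)(0.613)) = 1 * 1.015325 = 1.015325
  c_1 = sigma^2 theta_1 = 1 * (0.025) = 0.025
  c_2 = 0
Equations for k = 0, 1, 2 (AR order 2, c_2 = 0):
  (E0) gamma(0) = phi_1 gamma(1) + phi_2 gamma(2) + c_0
  (E1) gamma(1) = phi_1 gamma(0) + phi_2 gamma(1) + c_1
  (E2) gamma(2) = phi_1 gamma(1) + phi_2 gamma(0)
From (E1): gamma(1) = A gamma(0) + B with
  A = phi_1 / (1 - phi_2) = 0.588 / 0.894 = 0.657718,   B = c_1 / (1 - phi_2) = 0.025 / 0.894 = 0.027964.
Insert (E2) into (E0): gamma(0) (1 - phi_2^2) = phi_1 (1 + phi_2) gamma(1) + c_0.
  phi_1 (1 + phi_2) = (0.588)(1.106) = 0.650328,   1 - phi_2^2 = 0.988764.
Replace gamma(1) by A gamma(0) + B and collect gamma(0):
  gamma(0) [0.988764 - (0.650328)(0.657718)] = (0.650328)(0.027964) + 1.015325
  gamma(0) * 0.561031 = 1.033511
  gamma(0) = 1.033511 / 0.561031 = 1.842162.
Therefore gamma(0) = 1.8422 (to 4 decimal places).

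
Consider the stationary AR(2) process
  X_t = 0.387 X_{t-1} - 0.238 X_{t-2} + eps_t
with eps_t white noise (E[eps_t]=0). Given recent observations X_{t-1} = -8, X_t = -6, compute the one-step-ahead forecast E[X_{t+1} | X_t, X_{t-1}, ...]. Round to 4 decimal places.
E[X_{t+1} \mid \mathcal F_t] = -0.4180

For an AR(p) model X_t = c + sum_i phi_i X_{t-i} + eps_t, the
one-step-ahead conditional mean is
  E[X_{t+1} | X_t, ...] = c + sum_i phi_i X_{t+1-i}.
Substitute known values:
  E[X_{t+1} | ...] = (0.387) * (-6) + (-0.238) * (-8)
                   = -0.4180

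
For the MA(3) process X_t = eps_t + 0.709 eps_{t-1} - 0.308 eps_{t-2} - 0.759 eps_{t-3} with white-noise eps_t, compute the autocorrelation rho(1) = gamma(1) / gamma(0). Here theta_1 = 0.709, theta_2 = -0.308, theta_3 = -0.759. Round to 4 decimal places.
\rho(1) = 0.3333

For an MA(q) process with theta_0 = 1, the autocovariance is
  gamma(k) = sigma^2 * sum_{i=0..q-k} theta_i * theta_{i+k},
and rho(k) = gamma(k) / gamma(0). Sigma^2 cancels.
  numerator   = (1)*(0.709) + (0.709)*(-0.308) + (-0.308)*(-0.759) = 0.7244.
  denominator = (1)^2 + (0.709)^2 + (-0.308)^2 + (-0.759)^2 = 2.173626.
  rho(1) = 0.7244 / 2.173626 = 0.3333.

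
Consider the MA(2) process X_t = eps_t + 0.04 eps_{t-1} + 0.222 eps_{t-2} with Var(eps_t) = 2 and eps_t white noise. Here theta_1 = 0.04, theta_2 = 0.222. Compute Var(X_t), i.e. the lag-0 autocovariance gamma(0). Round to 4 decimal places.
\gamma(0) = 2.1018

For an MA(q) process X_t = eps_t + sum_i theta_i eps_{t-i} with
Var(eps_t) = sigma^2, the variance is
  gamma(0) = sigma^2 * (1 + sum_i theta_i^2).
  sum_i theta_i^2 = (0.04)^2 + (0.222)^2 = 0.0016 + 0.049284 = 0.050884.
  gamma(0) = 2 * (1 + 0.050884) = 2 * 1.050884 = 2.101768, which rounds to 2.1018.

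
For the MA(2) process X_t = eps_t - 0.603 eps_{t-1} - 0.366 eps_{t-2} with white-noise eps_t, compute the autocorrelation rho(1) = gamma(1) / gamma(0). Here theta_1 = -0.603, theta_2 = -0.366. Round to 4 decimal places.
\rho(1) = -0.2553

For an MA(q) process with theta_0 = 1, the autocovariance is
  gamma(k) = sigma^2 * sum_{i=0..q-k} theta_i * theta_{i+k},
and rho(k) = gamma(k) / gamma(0). Sigma^2 cancels.
  numerator   = (1)*(-0.603) + (-0.603)*(-0.366) = -0.382302.
  denominator = (1)^2 + (-0.603)^2 + (-0.366)^2 = 1.497565.
  rho(1) = -0.382302 / 1.497565 = -0.2553.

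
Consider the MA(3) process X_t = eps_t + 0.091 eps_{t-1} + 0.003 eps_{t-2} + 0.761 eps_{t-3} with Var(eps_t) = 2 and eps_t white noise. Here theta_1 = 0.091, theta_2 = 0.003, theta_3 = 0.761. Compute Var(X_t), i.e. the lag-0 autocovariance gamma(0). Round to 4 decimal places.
\gamma(0) = 3.1748

For an MA(q) process X_t = eps_t + sum_i theta_i eps_{t-i} with
Var(eps_t) = sigma^2, the variance is
  gamma(0) = sigma^2 * (1 + sum_i theta_i^2).
  sum_i theta_i^2 = (0.091)^2 + (0.003)^2 + (0.761)^2 = 0.008281 + 0.000009 + 0.579121 = 0.587411.
  gamma(0) = 2 * (1 + 0.587411) = 2 * 1.587411 = 3.174822, which rounds to 3.1748.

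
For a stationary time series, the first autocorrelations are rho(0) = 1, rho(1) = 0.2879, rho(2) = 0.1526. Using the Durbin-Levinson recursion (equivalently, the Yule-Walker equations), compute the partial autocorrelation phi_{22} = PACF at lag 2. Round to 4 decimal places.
\phi_{22} = 0.0760

The PACF at lag k is phi_{kk}, the last component of the solution
to the Yule-Walker system G_k phi = r_k where
  (G_k)_{ij} = rho(|i - j|), (r_k)_i = rho(i), i,j = 1..k.
Equivalently, Durbin-Levinson gives phi_{kk} iteratively:
  phi_{11} = rho(1)
  phi_{kk} = [rho(k) - sum_{j=1..k-1} phi_{k-1,j} rho(k-j)]
            / [1 - sum_{j=1..k-1} phi_{k-1,j} rho(j)],
  phi_{k,j} = phi_{k-1,j} - phi_{kk} phi_{k-1,k-j},  j = 1..k-1.
Step k = 1:
  phi_11 = rho(1) = 0.2879.
Step k = 2:
  phi_22 = [rho(2) - phi_11 rho(1)] / [1 - phi_11 rho(1)] = [0.1526 - (0.2879)(0.2879)] / [1 - (0.2879)(0.2879)]
         = 0.06971359 / 0.91711359 = 0.076.
Therefore phi_{22} = 0.0760.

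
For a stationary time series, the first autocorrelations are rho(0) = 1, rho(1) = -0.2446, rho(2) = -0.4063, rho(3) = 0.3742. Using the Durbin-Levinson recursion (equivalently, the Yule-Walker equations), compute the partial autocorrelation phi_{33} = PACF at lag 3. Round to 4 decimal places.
\phi_{33} = 0.1471

The PACF at lag k is phi_{kk}, the last component of the solution
to the Yule-Walker system G_k phi = r_k where
  (G_k)_{ij} = rho(|i - j|), (r_k)_i = rho(i), i,j = 1..k.
Equivalently, Durbin-Levinson gives phi_{kk} iteratively:
  phi_{11} = rho(1)
  phi_{kk} = [rho(k) - sum_{j=1..k-1} phi_{k-1,j} rho(k-j)]
            / [1 - sum_{j=1..k-1} phi_{k-1,j} rho(j)],
  phi_{k,j} = phi_{k-1,j} - phi_{kk} phi_{k-1,k-j},  j = 1..k-1.
Step k = 1:
  phi_11 = rho(1) = -0.2446.
Step k = 2:
  phi_22 = [rho(2) - phi_11 rho(1)] / [1 - phi_11 rho(1)] = [-0.4063 - (-0.2446)(-0.2446)] / [1 - (-0.2446)(-0.2446)]
         = -0.46612916 / 0.94017084 = -0.495792.
  Update: phi_21 = phi_11 - phi_22 phi_11 = -0.2446 - (-0.495792)(-0.2446) = -0.365871.
Step k = 3:
  phi_33 = [rho(3) - phi_21 rho(2) - phi_22 rho(1)] / [1 - phi_21 rho(1) - phi_22 rho(2)]
    numerator   = 0.3742 - (-0.365871)(-0.4063) - (-0.495792)(-0.2446) = 0.10427601
    denominator = 1 - (-0.365871)(-0.2446) - (-0.495792)(-0.4063) = 0.70906774
  phi_33 = 0.10427601 / 0.70906774 = 0.1471.
Therefore phi_{33} = 0.1471.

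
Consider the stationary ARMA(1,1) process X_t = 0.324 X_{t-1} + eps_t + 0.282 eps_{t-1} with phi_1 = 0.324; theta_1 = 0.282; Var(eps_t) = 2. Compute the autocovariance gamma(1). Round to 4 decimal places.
\gamma(1) = 1.4779

Multiply the model equation by X_{t-k} and take expectations. With theta_0 = psi_0 = 1 and psi_j the MA(infinity) weights, this gives
  gamma(k) - sum_i phi_i gamma(k-i) = c_k,
  c_k = sigma^2 * sum_{j=k..q} theta_j psi_{j-k}   (c_k = 0 for k > q),
using gamma(-m) = gamma(m).
psi-weights needed (psi_j = theta_j + sum_i phi_i psi_{j-i}):
  psi_1 = theta_1 + phi_1 = 0.282 + (0.324) = 0.606
Right-hand sides:
  c_0 = sigma^2 (1 + theta_1 psi_1) = 2 * (1 + (0.282)(0.606)) = 2 * 1.170892 = 2.341784
  c_1 = sigma^2 theta_1 = 2 * (0.282) = 0.564
  c_2 = 0
Equations for k = 0 and k = 1 (AR order 1):
  gamma(0) = phi_1 gamma(1) + c_0
  gamma(1) = phi_1 gamma(0) + c_1
Substituting the second into the first: gamma(0) (1 - phi_1^2) = c_0 + phi_1 c_1, so
  gamma(0) = (c_0 + phi_1 c_1) / (1 - phi_1^2) = (2.341784 + (0.324)(0.564)) / (1 - (0.324)^2) = 2.52452 / 0.895024 = 2.820617.
  gamma(1) = phi_1 gamma(0) + c_1 = (0.324)(2.820617) + (0.564) = 1.47788.
Therefore gamma(1) = 1.4779 (to 4 decimal places).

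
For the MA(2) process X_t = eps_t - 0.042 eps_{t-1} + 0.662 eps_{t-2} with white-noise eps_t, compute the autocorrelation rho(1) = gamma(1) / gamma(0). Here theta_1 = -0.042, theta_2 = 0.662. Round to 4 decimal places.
\rho(1) = -0.0485

For an MA(q) process with theta_0 = 1, the autocovariance is
  gamma(k) = sigma^2 * sum_{i=0..q-k} theta_i * theta_{i+k},
and rho(k) = gamma(k) / gamma(0). Sigma^2 cancels.
  numerator   = (1)*(-0.042) + (-0.042)*(0.662) = -0.069804.
  denominator = (1)^2 + (-0.042)^2 + (0.662)^2 = 1.440008.
  rho(1) = -0.069804 / 1.440008 = -0.0485.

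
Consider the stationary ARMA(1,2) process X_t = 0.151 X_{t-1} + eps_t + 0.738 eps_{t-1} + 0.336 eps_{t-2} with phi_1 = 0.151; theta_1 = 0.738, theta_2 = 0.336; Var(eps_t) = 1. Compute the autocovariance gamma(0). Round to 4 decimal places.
\gamma(0) = 2.0166

Multiply the model equation by X_{t-k} and take expectations. With theta_0 = psi_0 = 1 and psi_j the MA(infinity) weights, this gives
  gamma(k) - sum_i phi_i gamma(k-i) = c_k,
  c_k = sigma^2 * sum_{j=k..q} theta_j psi_{j-k}   (c_k = 0 for k > q),
using gamma(-m) = gamma(m).
psi-weights needed (psi_j = theta_j + sum_i phi_i psi_{j-i}):
  psi_1 = theta_1 + phi_1 = 0.738 + (0.151) = 0.889
  psi_2 = theta_2 + phi_1 psi_1 = 0.336 + (0.151)(0.889) = 0.470239
Right-hand sides:
  c_0 = sigma^2 (1 + theta_1 psi_1 + theta_2 psi_2) = 1 * (1 + (0.738)(0.889) + (0.336)(0.470239)) = 1 * 1.814082 = 1.814082
  c_1 = sigma^2 (theta_1 + theta_2 psi_1) = 1 * (0.738 + (0.336)(0.889)) = 1.036704
  c_2 = sigma^2 theta_2 = 1 * (0.336) = 0.336
Equations for k = 0 and k = 1 (AR order 1):
  gamma(0) = phi_1 gamma(1) + c_0
  gamma(1) = phi_1 gamma(0) + c_1
Substituting the second into the first: gamma(0) (1 - phi_1^2) = c_0 + phi_1 c_1, so
  gamma(0) = (c_0 + phi_1 c_1) / (1 - phi_1^2) = (1.814082 + (0.151)(1.036704)) / (1 - (0.151)^2) = 1.970625 / 0.977199 = 2.016605.
Therefore gamma(0) = 2.0166 (to 4 decimal places).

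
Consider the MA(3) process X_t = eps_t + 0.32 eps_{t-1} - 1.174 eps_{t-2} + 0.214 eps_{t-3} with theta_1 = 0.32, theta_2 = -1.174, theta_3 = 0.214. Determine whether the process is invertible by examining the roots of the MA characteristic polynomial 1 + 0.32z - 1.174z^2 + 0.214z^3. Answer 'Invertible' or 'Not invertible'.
\text{Not invertible}

The MA(q) characteristic polynomial is P(z) = 1 + 0.32z - 1.174z^2 + 0.214z^3.
Invertibility requires all roots to lie outside the unit circle, i.e. |z| > 1 for every root.
Degree 3: look for a simple real root z0 first, then factor out (1 - z/z0) and solve the remaining quadratic.
Testing z0 = 5: P(5) = 1 + (0.32)(5) + (-1.174)(5)^2 + (0.214)(5)^3
  = 1 + (1.6) + (-29.35) + (26.75) = 0.  So z_0 = 5 is a root, |z_0| = 5.
Divide out the factor (1 - 0.2 z) = (1 - z/z0) (since 1/z0 = 0.2):
  P(z) = (1 - 0.2 z)(1 + (0.52) z + (-1.07) z^2)
  [check: z-coef 0.52 - (0.2) = 0.32; z^2-coef -1.07 - (0.2)(0.52) = -1.174; z^3-coef -(0.2)(-1.07) = 0.214.]
Remaining roots from the quadratic factor 1 + (0.52) z + (-1.07) z^2:
  Set 1 + (0.52) z + (-1.07) z^2 = 0, i.e. a z^2 + b z + c = 0 with a = -1.07, b = 0.52, c = 1.
  Discriminant D = b^2 - 4ac = (0.52)^2 - 4*(-1.07)*1 = 0.2704 - (-4.28) = 4.5504.
  D >= 0, so the roots are real: z = (-b +/- sqrt(D)) / (2a) = (-0.52 +/- 2.133167) / (-2.14).
    z_1 = (-0.52 + 2.133167) / (-2.14) = -0.7538,   |z_1| = 0.7538.
    z_2 = (-0.52 - 2.133167) / (-2.14) = 1.2398,   |z_2| = 1.2398.
Moduli of all roots: 5.0000, 0.7538, 1.2398.
All moduli strictly greater than 1? No.
Verdict: Not invertible.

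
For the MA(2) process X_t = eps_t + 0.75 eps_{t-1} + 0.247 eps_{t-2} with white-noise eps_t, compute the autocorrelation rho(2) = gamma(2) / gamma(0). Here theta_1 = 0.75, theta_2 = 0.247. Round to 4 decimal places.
\rho(2) = 0.1521

For an MA(q) process with theta_0 = 1, the autocovariance is
  gamma(k) = sigma^2 * sum_{i=0..q-k} theta_i * theta_{i+k},
and rho(k) = gamma(k) / gamma(0). Sigma^2 cancels.
  numerator   = (1)*(0.247) = 0.247.
  denominator = (1)^2 + (0.75)^2 + (0.247)^2 = 1.623509.
  rho(2) = 0.247 / 1.623509 = 0.1521.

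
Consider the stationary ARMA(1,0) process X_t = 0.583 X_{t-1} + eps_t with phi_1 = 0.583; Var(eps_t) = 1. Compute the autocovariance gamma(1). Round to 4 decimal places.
\gamma(1) = 0.8832

Multiply the model equation by X_{t-k} and take expectations. With theta_0 = psi_0 = 1 and psi_j the MA(infinity) weights, this gives
  gamma(k) - sum_i phi_i gamma(k-i) = c_k,
  c_k = sigma^2 * sum_{j=k..q} theta_j psi_{j-k}   (c_k = 0 for k > q),
using gamma(-m) = gamma(m).
Pure AR (q = 0): c_0 = sigma^2 = 1, c_k = 0 for k >= 1.
Equations for k = 0 and k = 1 (AR order 1):
  gamma(0) = phi_1 gamma(1) + c_0
  gamma(1) = phi_1 gamma(0) + c_1
Substituting the second into the first: gamma(0) (1 - phi_1^2) = c_0 + phi_1 c_1, so
  gamma(0) = c_0 / (1 - phi_1^2) = 1 / (1 - (0.583)^2) = 1 / 0.660111 = 1.514897.
  gamma(1) = phi_1 gamma(0) = (0.583)(1.514897) = 0.883185.
Therefore gamma(1) = 0.8832 (to 4 decimal places).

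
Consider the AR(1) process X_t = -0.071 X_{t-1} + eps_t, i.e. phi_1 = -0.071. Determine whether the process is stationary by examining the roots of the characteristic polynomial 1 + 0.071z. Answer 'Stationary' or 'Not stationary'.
\text{Stationary}

The AR(p) characteristic polynomial is P(z) = 1 + 0.071z.
Stationarity requires all roots to lie outside the unit circle, i.e. |z| > 1 for every root.
This is linear in z: 1 + (0.071) z = 0  =>  z = -1/(0.071) = -14.084507,  |z| = 14.084507.
Moduli of all roots: 14.0845.
All moduli strictly greater than 1? Yes.
Verdict: Stationary.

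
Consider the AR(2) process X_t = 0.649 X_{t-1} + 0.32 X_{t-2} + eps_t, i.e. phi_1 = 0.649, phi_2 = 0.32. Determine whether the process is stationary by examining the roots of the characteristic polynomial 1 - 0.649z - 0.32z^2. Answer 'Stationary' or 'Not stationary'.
\text{Stationary}

The AR(p) characteristic polynomial is P(z) = 1 - 0.649z - 0.32z^2.
Stationarity requires all roots to lie outside the unit circle, i.e. |z| > 1 for every root.
Set 1 + (-0.649) z + (-0.32) z^2 = 0, i.e. a z^2 + b z + c = 0 with a = -0.32, b = -0.649, c = 1.
Discriminant D = b^2 - 4ac = (-0.649)^2 - 4*(-0.32)*1 = 0.421201 - (-1.28) = 1.701201.
D >= 0, so the roots are real: z = (-b +/- sqrt(D)) / (2a) = (0.649 +/- 1.304301) / (-0.64).
  z_1 = (0.649 + 1.304301) / (-0.64) = -3.052,   |z_1| = 3.052.
  z_2 = (0.649 - 1.304301) / (-0.64) = 1.0239,   |z_2| = 1.0239.
Moduli of all roots: 3.0520, 1.0239.
All moduli strictly greater than 1? Yes.
Verdict: Stationary.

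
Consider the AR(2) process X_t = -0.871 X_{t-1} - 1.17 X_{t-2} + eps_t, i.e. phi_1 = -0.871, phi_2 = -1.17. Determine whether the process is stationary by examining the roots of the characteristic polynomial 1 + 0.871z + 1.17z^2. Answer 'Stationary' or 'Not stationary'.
\text{Not stationary}

The AR(p) characteristic polynomial is P(z) = 1 + 0.871z + 1.17z^2.
Stationarity requires all roots to lie outside the unit circle, i.e. |z| > 1 for every root.
Set 1 + (0.871) z + (1.17) z^2 = 0, i.e. a z^2 + b z + c = 0 with a = 1.17, b = 0.871, c = 1.
Discriminant D = b^2 - 4ac = (0.871)^2 - 4*(1.17)*1 = 0.758641 - (4.68) = -3.921359.
D < 0, so the roots are the complex-conjugate pair z = (-b +/- i sqrt(-D)) / (2a) = -0.3722 +/- 0.8463i.
For a conjugate pair |z|^2 = z * conj(z) = (product of roots) = c/a = 1/(1.17) = 0.854701, so |z| = sqrt(0.854701) = 0.9245 for both roots.
Moduli of all roots: 0.9245, 0.9245.
All moduli strictly greater than 1? No.
Verdict: Not stationary.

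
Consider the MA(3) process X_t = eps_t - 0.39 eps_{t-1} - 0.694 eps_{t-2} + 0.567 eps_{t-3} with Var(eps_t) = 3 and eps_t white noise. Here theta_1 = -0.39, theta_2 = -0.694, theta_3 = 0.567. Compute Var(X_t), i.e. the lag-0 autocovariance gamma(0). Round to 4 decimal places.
\gamma(0) = 5.8657

For an MA(q) process X_t = eps_t + sum_i theta_i eps_{t-i} with
Var(eps_t) = sigma^2, the variance is
  gamma(0) = sigma^2 * (1 + sum_i theta_i^2).
  sum_i theta_i^2 = (-0.39)^2 + (-0.694)^2 + (0.567)^2 = 0.1521 + 0.481636 + 0.321489 = 0.955225.
  gamma(0) = 3 * (1 + 0.955225) = 3 * 1.955225 = 5.865675, which rounds to 5.8657.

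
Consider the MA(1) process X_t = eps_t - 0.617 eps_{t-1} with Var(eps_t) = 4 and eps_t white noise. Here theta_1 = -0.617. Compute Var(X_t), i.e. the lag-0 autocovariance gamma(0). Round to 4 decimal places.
\gamma(0) = 5.5228

For an MA(q) process X_t = eps_t + sum_i theta_i eps_{t-i} with
Var(eps_t) = sigma^2, the variance is
  gamma(0) = sigma^2 * (1 + sum_i theta_i^2).
  sum_i theta_i^2 = (-0.617)^2 = 0.380689.
  gamma(0) = 4 * (1 + 0.380689) = 4 * 1.380689 = 5.522756, which rounds to 5.5228.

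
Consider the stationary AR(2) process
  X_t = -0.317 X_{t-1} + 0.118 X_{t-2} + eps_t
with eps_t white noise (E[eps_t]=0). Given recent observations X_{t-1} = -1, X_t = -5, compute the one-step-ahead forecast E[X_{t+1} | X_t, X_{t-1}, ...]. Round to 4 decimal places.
E[X_{t+1} \mid \mathcal F_t] = 1.4670

For an AR(p) model X_t = c + sum_i phi_i X_{t-i} + eps_t, the
one-step-ahead conditional mean is
  E[X_{t+1} | X_t, ...] = c + sum_i phi_i X_{t+1-i}.
Substitute known values:
  E[X_{t+1} | ...] = (-0.317) * (-5) + (0.118) * (-1)
                   = 1.4670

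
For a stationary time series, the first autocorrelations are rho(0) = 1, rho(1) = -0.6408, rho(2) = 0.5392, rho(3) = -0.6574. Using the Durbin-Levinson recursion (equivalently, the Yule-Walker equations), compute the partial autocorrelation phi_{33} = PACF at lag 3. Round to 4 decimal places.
\phi_{33} = -0.4409

The PACF at lag k is phi_{kk}, the last component of the solution
to the Yule-Walker system G_k phi = r_k where
  (G_k)_{ij} = rho(|i - j|), (r_k)_i = rho(i), i,j = 1..k.
Equivalently, Durbin-Levinson gives phi_{kk} iteratively:
  phi_{11} = rho(1)
  phi_{kk} = [rho(k) - sum_{j=1..k-1} phi_{k-1,j} rho(k-j)]
            / [1 - sum_{j=1..k-1} phi_{k-1,j} rho(j)],
  phi_{k,j} = phi_{k-1,j} - phi_{kk} phi_{k-1,k-j},  j = 1..k-1.
Step k = 1:
  phi_11 = rho(1) = -0.6408.
Step k = 2:
  phi_22 = [rho(2) - phi_11 rho(1)] / [1 - phi_11 rho(1)] = [0.5392 - (-0.6408)(-0.6408)] / [1 - (-0.6408)(-0.6408)]
         = 0.12857536 / 0.58937536 = 0.218155.
  Update: phi_21 = phi_11 - phi_22 phi_11 = -0.6408 - (0.218155)(-0.6408) = -0.501006.
Step k = 3:
  phi_33 = [rho(3) - phi_21 rho(2) - phi_22 rho(1)] / [1 - phi_21 rho(1) - phi_22 rho(2)]
    numerator   = -0.6574 - (-0.501006)(0.5392) - (0.218155)(-0.6408) = -0.2474636
    denominator = 1 - (-0.501006)(-0.6408) - (0.218155)(0.5392) = 0.56132596
  phi_33 = -0.2474636 / 0.56132596 = -0.4409.
Therefore phi_{33} = -0.4409.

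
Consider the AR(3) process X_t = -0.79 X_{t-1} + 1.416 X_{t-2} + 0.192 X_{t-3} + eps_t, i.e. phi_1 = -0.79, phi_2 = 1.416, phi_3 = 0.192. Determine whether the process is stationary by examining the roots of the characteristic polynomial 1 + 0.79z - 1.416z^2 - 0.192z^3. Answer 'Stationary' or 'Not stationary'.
\text{Not stationary}

The AR(p) characteristic polynomial is P(z) = 1 + 0.79z - 1.416z^2 - 0.192z^3.
Stationarity requires all roots to lie outside the unit circle, i.e. |z| > 1 for every root.
Degree 3: look for a simple real root z0 first, then factor out (1 - z/z0) and solve the remaining quadratic.
Testing z0 = -0.625: P(-0.625) = 1 + (0.79)(-0.625) + (-1.416)(-0.625)^2 + (-0.192)(-0.625)^3
  = 1 + (-0.49375) + (-0.553125) + (0.046875) = 0.  So z_0 = -0.625 is a root, |z_0| = 0.625.
Divide out the factor (1 + 1.6 z) = (1 - z/z0) (since 1/z0 = -1.6):
  P(z) = (1 + 1.6 z)(1 + (-0.81) z + (-0.12) z^2)
  [check: z-coef -0.81 - (-1.6) = 0.79; z^2-coef -0.12 - (-1.6)(-0.81) = -1.416; z^3-coef -(-1.6)(-0.12) = -0.192.]
Remaining roots from the quadratic factor 1 + (-0.81) z + (-0.12) z^2:
  Set 1 + (-0.81) z + (-0.12) z^2 = 0, i.e. a z^2 + b z + c = 0 with a = -0.12, b = -0.81, c = 1.
  Discriminant D = b^2 - 4ac = (-0.81)^2 - 4*(-0.12)*1 = 0.6561 - (-0.48) = 1.1361.
  D >= 0, so the roots are real: z = (-b +/- sqrt(D)) / (2a) = (0.81 +/- 1.06588) / (-0.24).
    z_1 = (0.81 + 1.06588) / (-0.24) = -7.8162,   |z_1| = 7.8162.
    z_2 = (0.81 - 1.06588) / (-0.24) = 1.0662,   |z_2| = 1.0662.
Moduli of all roots: 0.6250, 7.8162, 1.0662.
All moduli strictly greater than 1? No.
Verdict: Not stationary.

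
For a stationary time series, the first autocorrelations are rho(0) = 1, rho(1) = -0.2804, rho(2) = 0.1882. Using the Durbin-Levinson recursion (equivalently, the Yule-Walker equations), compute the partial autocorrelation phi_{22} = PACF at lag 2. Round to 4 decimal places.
\phi_{22} = 0.1189

The PACF at lag k is phi_{kk}, the last component of the solution
to the Yule-Walker system G_k phi = r_k where
  (G_k)_{ij} = rho(|i - j|), (r_k)_i = rho(i), i,j = 1..k.
Equivalently, Durbin-Levinson gives phi_{kk} iteratively:
  phi_{11} = rho(1)
  phi_{kk} = [rho(k) - sum_{j=1..k-1} phi_{k-1,j} rho(k-j)]
            / [1 - sum_{j=1..k-1} phi_{k-1,j} rho(j)],
  phi_{k,j} = phi_{k-1,j} - phi_{kk} phi_{k-1,k-j},  j = 1..k-1.
Step k = 1:
  phi_11 = rho(1) = -0.2804.
Step k = 2:
  phi_22 = [rho(2) - phi_11 rho(1)] / [1 - phi_11 rho(1)] = [0.1882 - (-0.2804)(-0.2804)] / [1 - (-0.2804)(-0.2804)]
         = 0.10957584 / 0.92137584 = 0.1189.
Therefore phi_{22} = 0.1189.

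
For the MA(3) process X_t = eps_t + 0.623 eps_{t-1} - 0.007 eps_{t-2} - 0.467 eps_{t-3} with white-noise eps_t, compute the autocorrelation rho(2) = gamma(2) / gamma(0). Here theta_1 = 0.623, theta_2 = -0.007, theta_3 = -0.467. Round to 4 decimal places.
\rho(2) = -0.1855

For an MA(q) process with theta_0 = 1, the autocovariance is
  gamma(k) = sigma^2 * sum_{i=0..q-k} theta_i * theta_{i+k},
and rho(k) = gamma(k) / gamma(0). Sigma^2 cancels.
  numerator   = (1)*(-0.007) + (0.623)*(-0.467) = -0.297941.
  denominator = (1)^2 + (0.623)^2 + (-0.007)^2 + (-0.467)^2 = 1.606267.
  rho(2) = -0.297941 / 1.606267 = -0.1855.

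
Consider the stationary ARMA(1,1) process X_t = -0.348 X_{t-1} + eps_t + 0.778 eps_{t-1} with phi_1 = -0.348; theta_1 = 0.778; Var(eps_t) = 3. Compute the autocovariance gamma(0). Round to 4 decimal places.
\gamma(0) = 3.6311

Multiply the model equation by X_{t-k} and take expectations. With theta_0 = psi_0 = 1 and psi_j the MA(infinity) weights, this gives
  gamma(k) - sum_i phi_i gamma(k-i) = c_k,
  c_k = sigma^2 * sum_{j=k..q} theta_j psi_{j-k}   (c_k = 0 for k > q),
using gamma(-m) = gamma(m).
psi-weights needed (psi_j = theta_j + sum_i phi_i psi_{j-i}):
  psi_1 = theta_1 + phi_1 = 0.778 + (-0.348) = 0.43
Right-hand sides:
  c_0 = sigma^2 (1 + theta_1 psi_1) = 3 * (1 + (0.778)(0.43)) = 3 * 1.33454 = 4.00362
  c_1 = sigma^2 theta_1 = 3 * (0.778) = 2.334
  c_2 = 0
Equations for k = 0 and k = 1 (AR order 1):
  gamma(0) = phi_1 gamma(1) + c_0
  gamma(1) = phi_1 gamma(0) + c_1
Substituting the second into the first: gamma(0) (1 - phi_1^2) = c_0 + phi_1 c_1, so
  gamma(0) = (c_0 + phi_1 c_1) / (1 - phi_1^2) = (4.00362 + (-0.348)(2.334)) / (1 - (-0.348)^2) = 3.191388 / 0.878896 = 3.631133.
Therefore gamma(0) = 3.6311 (to 4 decimal places).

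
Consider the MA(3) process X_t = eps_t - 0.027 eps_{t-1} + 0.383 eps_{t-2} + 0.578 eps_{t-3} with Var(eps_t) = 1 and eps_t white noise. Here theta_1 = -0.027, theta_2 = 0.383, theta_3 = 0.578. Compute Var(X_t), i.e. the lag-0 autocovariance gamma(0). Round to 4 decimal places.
\gamma(0) = 1.4815

For an MA(q) process X_t = eps_t + sum_i theta_i eps_{t-i} with
Var(eps_t) = sigma^2, the variance is
  gamma(0) = sigma^2 * (1 + sum_i theta_i^2).
  sum_i theta_i^2 = (-0.027)^2 + (0.383)^2 + (0.578)^2 = 0.000729 + 0.146689 + 0.334084 = 0.481502.
  gamma(0) = 1 * (1 + 0.481502) = 1 * 1.481502 = 1.481502, which rounds to 1.4815.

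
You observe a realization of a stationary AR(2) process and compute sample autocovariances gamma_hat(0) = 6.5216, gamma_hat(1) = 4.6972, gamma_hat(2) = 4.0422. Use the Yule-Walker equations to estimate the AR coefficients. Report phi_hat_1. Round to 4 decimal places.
\hat\phi_{1} = 0.5690

The Yule-Walker equations for an AR(p) process read, in matrix form,
  Gamma_p phi = r_p,   with   (Gamma_p)_{ij} = gamma(|i - j|),
                       (r_p)_i = gamma(i),   i,j = 1..p.
Substitute the sample gammas (Toeplitz matrix and right-hand side of size 2):
  Gamma_p = [[6.5216, 4.6972], [4.6972, 6.5216]]
  r_p     = [4.6972, 4.0422]
Written out:
  6.5216 phi_1 + 4.6972 phi_2 = 4.6972
  4.6972 phi_1 + 6.5216 phi_2 = 4.0422
Solve by Cramer's rule:
  det = gamma(0)^2 - gamma(1)^2 = (6.5216)^2 - (4.6972)^2 = 42.53126656 - 22.06368784 = 20.46757872
  phi_hat_1 = [gamma(1) gamma(0) - gamma(1) gamma(2)] / det = [(4.6972)(6.5216) - (4.6972)(4.0422)] / 20.46757872 = 11.64623768 / 20.46757872 = 0.569
  phi_hat_2 = [gamma(0) gamma(2) - gamma(1)^2] / det = [(6.5216)(4.0422) - (4.6972)^2] / 20.46757872 = 4.29792368 / 20.46757872 = 0.21
So phi_hat = [0.5690, 0.2100].
Therefore phi_hat_1 = 0.5690.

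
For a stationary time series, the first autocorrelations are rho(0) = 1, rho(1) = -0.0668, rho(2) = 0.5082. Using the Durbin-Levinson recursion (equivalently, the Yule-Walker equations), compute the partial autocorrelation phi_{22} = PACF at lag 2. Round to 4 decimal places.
\phi_{22} = 0.5060

The PACF at lag k is phi_{kk}, the last component of the solution
to the Yule-Walker system G_k phi = r_k where
  (G_k)_{ij} = rho(|i - j|), (r_k)_i = rho(i), i,j = 1..k.
Equivalently, Durbin-Levinson gives phi_{kk} iteratively:
  phi_{11} = rho(1)
  phi_{kk} = [rho(k) - sum_{j=1..k-1} phi_{k-1,j} rho(k-j)]
            / [1 - sum_{j=1..k-1} phi_{k-1,j} rho(j)],
  phi_{k,j} = phi_{k-1,j} - phi_{kk} phi_{k-1,k-j},  j = 1..k-1.
Step k = 1:
  phi_11 = rho(1) = -0.0668.
Step k = 2:
  phi_22 = [rho(2) - phi_11 rho(1)] / [1 - phi_11 rho(1)] = [0.5082 - (-0.0668)(-0.0668)] / [1 - (-0.0668)(-0.0668)]
         = 0.50373776 / 0.99553776 = 0.506.
Therefore phi_{22} = 0.5060.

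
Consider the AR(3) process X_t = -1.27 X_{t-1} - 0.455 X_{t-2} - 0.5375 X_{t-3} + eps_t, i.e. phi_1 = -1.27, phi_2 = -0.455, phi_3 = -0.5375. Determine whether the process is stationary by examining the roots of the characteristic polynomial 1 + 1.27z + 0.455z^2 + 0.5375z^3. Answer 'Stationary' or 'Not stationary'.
\text{Not stationary}

The AR(p) characteristic polynomial is P(z) = 1 + 1.27z + 0.455z^2 + 0.5375z^3.
Stationarity requires all roots to lie outside the unit circle, i.e. |z| > 1 for every root.
Degree 3: look for a simple real root z0 first, then factor out (1 - z/z0) and solve the remaining quadratic.
Testing z0 = -0.8: P(-0.8) = 1 + (1.27)(-0.8) + (0.455)(-0.8)^2 + (0.5375)(-0.8)^3
  = 1 + (-1.016) + (0.2912) + (-0.2752) = 0.  So z_0 = -0.8 is a root, |z_0| = 0.8.
Divide out the factor (1 + 1.25 z) = (1 - z/z0) (since 1/z0 = -1.25):
  P(z) = (1 + 1.25 z)(1 + (0.02) z + (0.43) z^2)
  [check: z-coef 0.02 - (-1.25) = 1.27; z^2-coef 0.43 - (-1.25)(0.02) = 0.455; z^3-coef -(-1.25)(0.43) = 0.5375.]
Remaining roots from the quadratic factor 1 + (0.02) z + (0.43) z^2:
  Set 1 + (0.02) z + (0.43) z^2 = 0, i.e. a z^2 + b z + c = 0 with a = 0.43, b = 0.02, c = 1.
  Discriminant D = b^2 - 4ac = (0.02)^2 - 4*(0.43)*1 = 0.0004 - (1.72) = -1.7196.
  D < 0, so the roots are the complex-conjugate pair z = (-b +/- i sqrt(-D)) / (2a) = -0.0233 +/- 1.5248i.
  For a conjugate pair |z|^2 = z * conj(z) = (product of roots) = c/a = 1/(0.43) = 2.325581, so |z| = sqrt(2.325581) = 1.525 for both roots.
Moduli of all roots: 0.8000, 1.5250, 1.5250.
All moduli strictly greater than 1? No.
Verdict: Not stationary.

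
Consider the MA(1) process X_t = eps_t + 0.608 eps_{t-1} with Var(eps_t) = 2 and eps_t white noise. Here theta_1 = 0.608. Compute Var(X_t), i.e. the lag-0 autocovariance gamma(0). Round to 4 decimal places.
\gamma(0) = 2.7393

For an MA(q) process X_t = eps_t + sum_i theta_i eps_{t-i} with
Var(eps_t) = sigma^2, the variance is
  gamma(0) = sigma^2 * (1 + sum_i theta_i^2).
  sum_i theta_i^2 = (0.608)^2 = 0.369664.
  gamma(0) = 2 * (1 + 0.369664) = 2 * 1.369664 = 2.739328, which rounds to 2.7393.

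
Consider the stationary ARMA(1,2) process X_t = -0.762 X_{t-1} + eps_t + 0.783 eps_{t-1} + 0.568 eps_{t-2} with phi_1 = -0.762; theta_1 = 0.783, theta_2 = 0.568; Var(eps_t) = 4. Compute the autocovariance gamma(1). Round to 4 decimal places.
\gamma(1) = -2.0843

Multiply the model equation by X_{t-k} and take expectations. With theta_0 = psi_0 = 1 and psi_j the MA(infinity) weights, this gives
  gamma(k) - sum_i phi_i gamma(k-i) = c_k,
  c_k = sigma^2 * sum_{j=k..q} theta_j psi_{j-k}   (c_k = 0 for k > q),
using gamma(-m) = gamma(m).
psi-weights needed (psi_j = theta_j + sum_i phi_i psi_{j-i}):
  psi_1 = theta_1 + phi_1 = 0.783 + (-0.762) = 0.021
  psi_2 = theta_2 + phi_1 psi_1 = 0.568 + (-0.762)(0.021) = 0.551998
Right-hand sides:
  c_0 = sigma^2 (1 + theta_1 psi_1 + theta_2 psi_2) = 4 * (1 + (0.783)(0.021) + (0.568)(0.551998)) = 4 * 1.329978 = 5.319911
  c_1 = sigma^2 (theta_1 + theta_2 psi_1) = 4 * (0.783 + (0.568)(0.021)) = 3.179712
  c_2 = sigma^2 theta_2 = 4 * (0.568) = 2.272
Equations for k = 0 and k = 1 (AR order 1):
  gamma(0) = phi_1 gamma(1) + c_0
  gamma(1) = phi_1 gamma(0) + c_1
Substituting the second into the first: gamma(0) (1 - phi_1^2) = c_0 + phi_1 c_1, so
  gamma(0) = (c_0 + phi_1 c_1) / (1 - phi_1^2) = (5.319911 + (-0.762)(3.179712)) / (1 - (-0.762)^2) = 2.896971 / 0.419356 = 6.908142.
  gamma(1) = phi_1 gamma(0) + c_1 = (-0.762)(6.908142) + (3.179712) = -2.084292.
Therefore gamma(1) = -2.0843 (to 4 decimal places).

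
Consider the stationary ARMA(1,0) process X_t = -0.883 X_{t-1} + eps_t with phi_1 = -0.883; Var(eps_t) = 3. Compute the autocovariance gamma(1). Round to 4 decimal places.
\gamma(1) = -12.0239

Multiply the model equation by X_{t-k} and take expectations. With theta_0 = psi_0 = 1 and psi_j the MA(infinity) weights, this gives
  gamma(k) - sum_i phi_i gamma(k-i) = c_k,
  c_k = sigma^2 * sum_{j=k..q} theta_j psi_{j-k}   (c_k = 0 for k > q),
using gamma(-m) = gamma(m).
Pure AR (q = 0): c_0 = sigma^2 = 3, c_k = 0 for k >= 1.
Equations for k = 0 and k = 1 (AR order 1):
  gamma(0) = phi_1 gamma(1) + c_0
  gamma(1) = phi_1 gamma(0) + c_1
Substituting the second into the first: gamma(0) (1 - phi_1^2) = c_0 + phi_1 c_1, so
  gamma(0) = c_0 / (1 - phi_1^2) = 3 / (1 - (-0.883)^2) = 3 / 0.220311 = 13.617114.
  gamma(1) = phi_1 gamma(0) = (-0.883)(13.617114) = -12.023912.
Therefore gamma(1) = -12.0239 (to 4 decimal places).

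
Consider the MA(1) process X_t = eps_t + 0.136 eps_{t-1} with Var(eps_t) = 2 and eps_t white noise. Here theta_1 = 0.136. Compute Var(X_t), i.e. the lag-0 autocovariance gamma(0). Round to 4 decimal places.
\gamma(0) = 2.0370

For an MA(q) process X_t = eps_t + sum_i theta_i eps_{t-i} with
Var(eps_t) = sigma^2, the variance is
  gamma(0) = sigma^2 * (1 + sum_i theta_i^2).
  sum_i theta_i^2 = (0.136)^2 = 0.018496.
  gamma(0) = 2 * (1 + 0.018496) = 2 * 1.018496 = 2.036992, which rounds to 2.0370.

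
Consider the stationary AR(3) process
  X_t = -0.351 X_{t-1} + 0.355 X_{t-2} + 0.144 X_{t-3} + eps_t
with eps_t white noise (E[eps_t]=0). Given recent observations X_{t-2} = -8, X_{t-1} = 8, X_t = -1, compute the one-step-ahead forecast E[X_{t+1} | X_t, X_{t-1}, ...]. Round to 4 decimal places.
E[X_{t+1} \mid \mathcal F_t] = 2.0390

For an AR(p) model X_t = c + sum_i phi_i X_{t-i} + eps_t, the
one-step-ahead conditional mean is
  E[X_{t+1} | X_t, ...] = c + sum_i phi_i X_{t+1-i}.
Substitute known values:
  E[X_{t+1} | ...] = (-0.351) * (-1) + (0.355) * (8) + (0.144) * (-8)
                   = 2.0390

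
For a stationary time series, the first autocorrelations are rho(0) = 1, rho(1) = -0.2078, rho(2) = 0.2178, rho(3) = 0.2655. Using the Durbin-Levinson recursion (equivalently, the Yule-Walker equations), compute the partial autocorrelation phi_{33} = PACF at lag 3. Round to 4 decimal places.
\phi_{33} = 0.3680

The PACF at lag k is phi_{kk}, the last component of the solution
to the Yule-Walker system G_k phi = r_k where
  (G_k)_{ij} = rho(|i - j|), (r_k)_i = rho(i), i,j = 1..k.
Equivalently, Durbin-Levinson gives phi_{kk} iteratively:
  phi_{11} = rho(1)
  phi_{kk} = [rho(k) - sum_{j=1..k-1} phi_{k-1,j} rho(k-j)]
            / [1 - sum_{j=1..k-1} phi_{k-1,j} rho(j)],
  phi_{k,j} = phi_{k-1,j} - phi_{kk} phi_{k-1,k-j},  j = 1..k-1.
Step k = 1:
  phi_11 = rho(1) = -0.2078.
Step k = 2:
  phi_22 = [rho(2) - phi_11 rho(1)] / [1 - phi_11 rho(1)] = [0.2178 - (-0.2078)(-0.2078)] / [1 - (-0.2078)(-0.2078)]
         = 0.17461916 / 0.95681916 = 0.1825.
  Update: phi_21 = phi_11 - phi_22 phi_11 = -0.2078 - (0.1825)(-0.2078) = -0.169877.
Step k = 3:
  phi_33 = [rho(3) - phi_21 rho(2) - phi_22 rho(1)] / [1 - phi_21 rho(1) - phi_22 rho(2)]
    numerator   = 0.2655 - (-0.169877)(0.2178) - (0.1825)(-0.2078) = 0.34042254
    denominator = 1 - (-0.169877)(-0.2078) - (0.1825)(0.2178) = 0.92495122
  phi_33 = 0.34042254 / 0.92495122 = 0.368.
Therefore phi_{33} = 0.3680.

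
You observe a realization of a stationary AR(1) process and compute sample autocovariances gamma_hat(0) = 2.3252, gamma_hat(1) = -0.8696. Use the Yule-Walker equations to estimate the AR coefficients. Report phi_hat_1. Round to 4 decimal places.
\hat\phi_{1} = -0.3740

The Yule-Walker equations for an AR(p) process read, in matrix form,
  Gamma_p phi = r_p,   with   (Gamma_p)_{ij} = gamma(|i - j|),
                       (r_p)_i = gamma(i),   i,j = 1..p.
Substitute the sample gammas (Toeplitz matrix and right-hand side of size 1):
  Gamma_p = [[2.3252]]
  r_p     = [-0.8696]
With p = 1 this is the single equation gamma(0) phi_1 = gamma(1):
  phi_hat_1 = gamma(1) / gamma(0) = -0.8696 / 2.3252 = -0.3740.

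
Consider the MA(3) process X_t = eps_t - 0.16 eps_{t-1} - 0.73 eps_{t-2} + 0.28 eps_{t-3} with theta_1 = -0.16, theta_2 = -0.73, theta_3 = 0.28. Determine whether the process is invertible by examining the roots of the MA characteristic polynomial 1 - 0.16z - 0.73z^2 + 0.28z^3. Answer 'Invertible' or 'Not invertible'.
\text{Invertible}

The MA(q) characteristic polynomial is P(z) = 1 - 0.16z - 0.73z^2 + 0.28z^3.
Invertibility requires all roots to lie outside the unit circle, i.e. |z| > 1 for every root.
Degree 3: look for a simple real root z0 first, then factor out (1 - z/z0) and solve the remaining quadratic.
Testing z0 = 2: P(2) = 1 + (-0.16)(2) + (-0.73)(2)^2 + (0.28)(2)^3
  = 1 + (-0.32) + (-2.92) + (2.24) = 0.  So z_0 = 2 is a root, |z_0| = 2.
Divide out the factor (1 - 0.5 z) = (1 - z/z0) (since 1/z0 = 0.5):
  P(z) = (1 - 0.5 z)(1 + (0.34) z + (-0.56) z^2)
  [check: z-coef 0.34 - (0.5) = -0.16; z^2-coef -0.56 - (0.5)(0.34) = -0.73; z^3-coef -(0.5)(-0.56) = 0.28.]
Remaining roots from the quadratic factor 1 + (0.34) z + (-0.56) z^2:
  Set 1 + (0.34) z + (-0.56) z^2 = 0, i.e. a z^2 + b z + c = 0 with a = -0.56, b = 0.34, c = 1.
  Discriminant D = b^2 - 4ac = (0.34)^2 - 4*(-0.56)*1 = 0.1156 - (-2.24) = 2.3556.
  D >= 0, so the roots are real: z = (-b +/- sqrt(D)) / (2a) = (-0.34 +/- 1.534796) / (-1.12).
    z_1 = (-0.34 + 1.534796) / (-1.12) = -1.0668,   |z_1| = 1.0668.
    z_2 = (-0.34 - 1.534796) / (-1.12) = 1.6739,   |z_2| = 1.6739.
Moduli of all roots: 2.0000, 1.0668, 1.6739.
All moduli strictly greater than 1? Yes.
Verdict: Invertible.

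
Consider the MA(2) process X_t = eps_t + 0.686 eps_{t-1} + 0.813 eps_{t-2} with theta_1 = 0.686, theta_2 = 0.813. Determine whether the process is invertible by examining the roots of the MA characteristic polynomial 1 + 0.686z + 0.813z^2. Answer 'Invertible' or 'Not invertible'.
\text{Invertible}

The MA(q) characteristic polynomial is P(z) = 1 + 0.686z + 0.813z^2.
Invertibility requires all roots to lie outside the unit circle, i.e. |z| > 1 for every root.
Set 1 + (0.686) z + (0.813) z^2 = 0, i.e. a z^2 + b z + c = 0 with a = 0.813, b = 0.686, c = 1.
Discriminant D = b^2 - 4ac = (0.686)^2 - 4*(0.813)*1 = 0.470596 - (3.252) = -2.781404.
D < 0, so the roots are the complex-conjugate pair z = (-b +/- i sqrt(-D)) / (2a) = -0.4219 +/- 1.0257i.
For a conjugate pair |z|^2 = z * conj(z) = (product of roots) = c/a = 1/(0.813) = 1.230012, so |z| = sqrt(1.230012) = 1.1091 for both roots.
Moduli of all roots: 1.1091, 1.1091.
All moduli strictly greater than 1? Yes.
Verdict: Invertible.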